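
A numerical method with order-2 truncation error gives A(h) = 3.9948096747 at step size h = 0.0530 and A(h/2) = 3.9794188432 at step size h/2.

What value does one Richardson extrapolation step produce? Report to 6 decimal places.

Error is O(h^2); halving h shrinks it by 2^2 = 4.
A(h/2) − A(h) = 3.9794188432 − 3.9948096747 = -0.0153908315
Correction (A(h/2) − A(h))/(4 − 1) = (-0.0153908315)/3 = -0.0051302772
R = A(h/2) + (A(h/2) − A(h))/3 = 3.9794188432 − 0.0051302772 = 3.9742885660

3.974289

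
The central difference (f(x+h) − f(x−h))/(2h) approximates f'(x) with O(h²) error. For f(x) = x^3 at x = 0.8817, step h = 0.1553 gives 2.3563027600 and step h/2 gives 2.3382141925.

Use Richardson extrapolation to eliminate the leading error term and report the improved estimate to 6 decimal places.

2.332185

r = 2: numerator weight 4, denominator 3.
4·2.3382141925 = 9.3528567700; 9.3528567700 − 2.3563027600 = 6.9965540100
Denominator 4 − 1 = 3.
6.9965540100 ÷ 3 = 2.3321846700
Gap between inputs: 1.809e-02; correction applied: −0.0060295225.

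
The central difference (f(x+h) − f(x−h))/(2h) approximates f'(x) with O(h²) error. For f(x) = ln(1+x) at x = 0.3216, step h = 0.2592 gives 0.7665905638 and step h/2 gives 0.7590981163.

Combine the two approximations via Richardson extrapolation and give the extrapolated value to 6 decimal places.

0.756601

r = 2: numerator weight 4, denominator 3.
4×0.7590981163 = 3.0363924652; 3.0363924652 − 0.7665905638 = 2.2698019014
(4×0.7590981163 − 0.7665905638)/(4 − 1) = 0.7566006338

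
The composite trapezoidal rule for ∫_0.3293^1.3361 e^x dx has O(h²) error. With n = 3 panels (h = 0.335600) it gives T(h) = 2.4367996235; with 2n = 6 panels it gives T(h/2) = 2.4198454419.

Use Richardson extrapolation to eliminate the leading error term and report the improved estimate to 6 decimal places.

r = 2: numerator weight 4, denominator 3.
4·2.4198454419 = 9.6793817676; subtract 2.4367996235 → 7.2425821441
Denominator 4 − 1 = 3.
(4·2.4198454419 − 2.4367996235)/(4 − 1) = 2.4141940480

2.414194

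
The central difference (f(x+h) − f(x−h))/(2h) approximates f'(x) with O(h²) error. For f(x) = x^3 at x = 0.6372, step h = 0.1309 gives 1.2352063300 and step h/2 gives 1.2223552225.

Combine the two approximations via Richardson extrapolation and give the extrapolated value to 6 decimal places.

1.218072

With r = 2 the leading error scales as h^2, so the weight is 2^2 = 4.
4·1.2223552225 = 4.8894208900; 4.8894208900 − 1.2352063300 = 3.6542145600
Divide by 2^2 − 1 = 3.
R = 3.6542145600/3 = 1.2180715200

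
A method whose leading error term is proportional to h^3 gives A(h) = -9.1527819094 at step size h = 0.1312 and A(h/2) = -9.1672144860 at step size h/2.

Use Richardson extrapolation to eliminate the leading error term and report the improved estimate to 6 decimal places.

Leading term ∝ h^3; use weight 8 = 2^3.
8×(-9.1672144860) − (-9.1527819094) = -64.1849339786
(8×(-9.1672144860) − (-9.1527819094))/(8 − 1) = -9.1692762827
Correction |R − A(h/2)| = 2.062e-03; gap |A(h/2) − A(h)| = 1.443e-02.

-9.169276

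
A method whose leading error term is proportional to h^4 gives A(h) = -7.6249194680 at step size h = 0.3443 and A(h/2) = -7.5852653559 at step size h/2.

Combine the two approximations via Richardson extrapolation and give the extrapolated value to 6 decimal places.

Method order is 4; weight 2^4 = 16.
Numerator 16 × A(h/2) − A(h) = 16 × (-7.5852653559) − (-7.6249194680) = -113.7393262264
Divide by 2^4 − 1 = 15.
(-113.7393262264) ÷ 15 = -7.5826217484
Shift from A(h/2): +0.0026436075.

-7.582622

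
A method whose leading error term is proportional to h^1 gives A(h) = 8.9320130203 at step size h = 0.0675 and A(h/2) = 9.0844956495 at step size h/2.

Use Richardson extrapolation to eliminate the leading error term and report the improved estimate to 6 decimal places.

Method order is 1; weight 2^1 = 2.
Numerator 2×A(h/2) − A(h) = 2×9.0844956495 − 8.9320130203 = 9.2369782787
Extrapolated: 9.2369782787 / 1 = 9.2369782787

9.236978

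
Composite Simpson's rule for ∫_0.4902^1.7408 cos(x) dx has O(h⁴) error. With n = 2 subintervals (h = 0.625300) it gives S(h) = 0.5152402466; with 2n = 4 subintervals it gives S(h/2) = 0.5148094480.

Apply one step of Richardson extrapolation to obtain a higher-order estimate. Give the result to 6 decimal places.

r = 4, so 2^r = 16.
16*0.5148094480 = 8.2369511680; 8.2369511680 − 0.5152402466 = 7.7217109214
Denominator 16 − 1 = 15.
7.7217109214 ÷ 15 = 0.5147807281

0.514781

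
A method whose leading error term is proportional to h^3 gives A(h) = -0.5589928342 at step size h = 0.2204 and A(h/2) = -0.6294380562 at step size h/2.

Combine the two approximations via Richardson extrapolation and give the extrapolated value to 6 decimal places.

r = 3: numerator weight 8, denominator 7.
Numerator 8*A(h/2) − A(h) = 8*(-0.6294380562) − (-0.5589928342) = -4.4765116154
Denominator 8 − 1 = 7.
So the Richardson estimate is -0.6395016593.
Shift from A(h/2): −0.0100636031.

-0.639502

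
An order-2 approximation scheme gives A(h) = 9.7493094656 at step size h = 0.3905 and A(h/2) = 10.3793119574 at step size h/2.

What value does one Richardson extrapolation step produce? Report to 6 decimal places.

10.589313

Error is O(h^2); halving h shrinks it by 2^2 = 4.
Weighted: 41.5172478296 − 9.7493094656 = 31.7679383640
Denominator 4 − 1 = 3.
Extrapolated: 31.7679383640 / 3 = 10.5893127880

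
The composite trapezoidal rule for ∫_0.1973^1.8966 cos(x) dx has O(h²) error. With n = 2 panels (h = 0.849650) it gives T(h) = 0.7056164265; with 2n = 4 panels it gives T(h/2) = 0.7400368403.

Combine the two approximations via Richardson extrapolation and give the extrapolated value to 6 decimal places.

The method has order 2: 2^2 = 4.
Numerator 4 × A(h/2) − A(h) = 4 × 0.7400368403 − 0.7056164265 = 2.2545309347
2.2545309347 ÷ 3 = 0.7515103116
Gap between inputs: 3.442e-02; correction applied: +0.0114734713.

0.751510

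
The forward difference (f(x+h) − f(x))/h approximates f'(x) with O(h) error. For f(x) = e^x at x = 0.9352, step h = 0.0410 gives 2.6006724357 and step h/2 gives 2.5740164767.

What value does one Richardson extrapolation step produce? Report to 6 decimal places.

r = 1, so 2^r = 2.
Top: 2(2.5740164767) − (2.6006724357) = 2.5473605177
Divide by 2^1 − 1 = 1.
2.5473605177 ÷ 1 = 2.5473605177

2.547361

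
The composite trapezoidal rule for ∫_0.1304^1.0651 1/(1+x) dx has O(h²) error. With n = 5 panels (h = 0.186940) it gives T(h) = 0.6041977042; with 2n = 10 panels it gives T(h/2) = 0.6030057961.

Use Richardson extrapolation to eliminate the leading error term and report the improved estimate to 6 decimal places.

r = 2: numerator weight 4, denominator 3.
4×0.6030057961 = 2.4120231844; 2.4120231844 − 0.6041977042 = 1.8078254802
R = 1.8078254802/3 = 0.6026084934

0.602608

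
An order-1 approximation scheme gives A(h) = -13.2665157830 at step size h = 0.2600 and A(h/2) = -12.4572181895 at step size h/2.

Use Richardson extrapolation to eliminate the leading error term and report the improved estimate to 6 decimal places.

r = 1, so 2^r = 2.
Numerator 2*A(h/2) − A(h) = 2*(-12.4572181895) − (-13.2665157830) = -11.6479205960
Extrapolated: (-11.6479205960) / 1 = -11.6479205960

-11.647921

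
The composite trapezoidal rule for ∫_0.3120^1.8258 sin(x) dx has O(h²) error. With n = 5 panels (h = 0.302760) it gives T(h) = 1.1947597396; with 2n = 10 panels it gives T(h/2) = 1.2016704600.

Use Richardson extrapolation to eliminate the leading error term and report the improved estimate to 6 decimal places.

1.203974

With r = 2 the leading error scales as h^2, so the weight is 2^2 = 4.
2^2*A(h/2) = 4.8066818400; minus A(h) gives 3.6119221004.
Denominator 4 − 1 = 3.
R = 3.6119221004/3 = 1.2039740335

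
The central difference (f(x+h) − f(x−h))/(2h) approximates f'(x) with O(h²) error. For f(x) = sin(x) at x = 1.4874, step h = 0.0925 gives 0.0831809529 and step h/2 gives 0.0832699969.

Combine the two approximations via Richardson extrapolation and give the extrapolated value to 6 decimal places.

0.083300

Method order is 2; weight 2^2 = 4.
Weighted: 0.3330799876 − 0.0831809529 = 0.2498990347
Extrapolated: 0.2498990347 / 3 = 0.0832996782
Gap between inputs: 8.904e-05; correction applied: +0.0000296813.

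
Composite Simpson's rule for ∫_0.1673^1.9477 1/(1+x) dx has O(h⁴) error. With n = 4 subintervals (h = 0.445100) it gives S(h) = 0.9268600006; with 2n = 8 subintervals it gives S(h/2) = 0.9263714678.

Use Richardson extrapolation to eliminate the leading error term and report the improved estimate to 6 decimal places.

0.926339

r = 4, so 2^r = 16.
Top: 16(0.9263714678) − (0.9268600006) = 13.8950834842
Denominator 16 − 1 = 15.
(16×0.9263714678 − 0.9268600006)/(16 − 1) = 0.9263388989
Shift from A(h/2): −0.0000325689.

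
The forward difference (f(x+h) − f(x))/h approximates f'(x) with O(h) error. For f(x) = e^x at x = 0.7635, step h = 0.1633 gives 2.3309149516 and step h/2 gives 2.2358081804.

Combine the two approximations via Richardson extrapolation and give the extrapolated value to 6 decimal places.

With r = 1 the leading error scales as h^1, so the weight is 2^1 = 2.
2^1×A(h/2) = 4.4716163608; minus A(h) gives 2.1407014092.
(2×2.2358081804 − 2.3309149516)/(2 − 1) = 2.1407014092
Correction |R − A(h/2)| = 9.511e-02; gap |A(h/2) − A(h)| = 9.511e-02.

2.140701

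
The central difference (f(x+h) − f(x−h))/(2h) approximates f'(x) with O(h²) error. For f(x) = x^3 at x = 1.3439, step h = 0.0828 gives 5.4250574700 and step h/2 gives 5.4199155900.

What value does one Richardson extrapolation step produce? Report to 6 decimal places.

Leading term ∝ h^2; use weight 4 = 2^2.
Top: 4(5.4199155900) − (5.4250574700) = 16.2546048900
Extrapolated: 16.2546048900 / 3 = 5.4182016300
Gap between inputs: 5.142e-03; correction applied: −0.0017139600.

5.418202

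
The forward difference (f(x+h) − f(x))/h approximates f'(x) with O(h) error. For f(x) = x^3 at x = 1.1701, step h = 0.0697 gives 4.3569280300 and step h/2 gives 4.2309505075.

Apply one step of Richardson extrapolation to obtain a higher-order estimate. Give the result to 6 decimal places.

4.104973

Order 1 gives 2^r = 2 and 2^r − 1 = 1.
2·4.2309505075 − 4.3569280300 = 4.1049729850
R = 4.1049729850/1 = 4.1049729850
Gap between inputs: 1.260e-01; correction applied: −0.1259775225.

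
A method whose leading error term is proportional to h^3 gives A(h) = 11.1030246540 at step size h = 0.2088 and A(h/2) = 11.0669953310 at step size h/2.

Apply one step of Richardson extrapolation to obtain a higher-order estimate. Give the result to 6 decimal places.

Error is O(h^3); halving h shrinks it by 2^3 = 8.
8 × 11.0669953310 = 88.5359626480; 88.5359626480 − 11.1030246540 = 77.4329379940
Divide by 2^3 − 1 = 7.
Result: 11.0618482849
Correction |R − A(h/2)| = 5.147e-03; gap |A(h/2) − A(h)| = 3.603e-02.

11.061848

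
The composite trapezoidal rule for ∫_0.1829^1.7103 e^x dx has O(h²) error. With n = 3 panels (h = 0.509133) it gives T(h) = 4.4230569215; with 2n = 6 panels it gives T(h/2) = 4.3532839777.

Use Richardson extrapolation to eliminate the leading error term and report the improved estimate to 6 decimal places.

4.330026

r = 2, so 2^r = 4.
Top: 4(4.3532839777) − (4.4230569215) = 12.9900789893
Denominator 4 − 1 = 3.
Result: 4.3300263298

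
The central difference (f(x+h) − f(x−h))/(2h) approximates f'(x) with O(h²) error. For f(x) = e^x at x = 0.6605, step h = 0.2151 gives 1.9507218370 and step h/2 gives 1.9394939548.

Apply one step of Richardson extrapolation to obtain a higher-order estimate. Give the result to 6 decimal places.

1.935751

Order 2 gives 2^r = 4 and 2^r − 1 = 3.
Difference of the inputs: 1.9394939548 − 1.9507218370 = -0.0112278822
Correction (A(h/2) − A(h))/(4 − 1) = (-0.0112278822)/3 = -0.0037426274
R = 1.9394939548 − 0.0037426274 = 1.9357513274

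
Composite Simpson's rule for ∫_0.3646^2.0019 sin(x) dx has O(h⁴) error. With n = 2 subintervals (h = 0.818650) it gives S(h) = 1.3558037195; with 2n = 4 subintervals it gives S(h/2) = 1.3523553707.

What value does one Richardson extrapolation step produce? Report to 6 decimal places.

1.352125

r = 4, so 2^r = 16.
16×1.3523553707 − 1.3558037195 = 20.2818822117
R = 20.2818822117/15 = 1.3521254808
Shift from A(h/2): −0.0002298899.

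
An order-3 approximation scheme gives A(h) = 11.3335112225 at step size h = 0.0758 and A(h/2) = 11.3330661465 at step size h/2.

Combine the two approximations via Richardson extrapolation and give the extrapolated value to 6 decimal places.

11.333003

With r = 3 the leading error scales as h^3, so the weight is 2^3 = 8.
8·11.3330661465 − 11.3335112225 = 79.3310179495
79.3310179495 ÷ 7 = 11.3330025642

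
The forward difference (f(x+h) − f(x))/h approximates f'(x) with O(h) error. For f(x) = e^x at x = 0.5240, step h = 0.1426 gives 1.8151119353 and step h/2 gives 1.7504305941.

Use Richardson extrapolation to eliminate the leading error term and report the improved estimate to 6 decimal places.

1.685749

r = 1, so 2^r = 2.
2^1*A(h/2) = 3.5008611882; minus A(h) gives 1.6857492529.
Divide by 2^1 − 1 = 1.
So the Richardson estimate is 1.6857492529.
Gap between inputs: 6.468e-02; correction applied: −0.0646813412.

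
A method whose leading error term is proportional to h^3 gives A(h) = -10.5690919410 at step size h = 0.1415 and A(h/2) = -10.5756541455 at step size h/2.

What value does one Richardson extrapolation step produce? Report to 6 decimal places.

-10.576592

r = 3, so 2^r = 8.
A(h/2) − A(h) = -10.5756541455 − (-10.5690919410) = -0.0065622045
Divide by 2^3 − 1 = 7: (-0.0065622045)/7 = -0.0009374578
R = -10.5756541455 − 0.0009374578 = -10.5765916033
Gap between inputs: 6.562e-03; correction applied: −0.0009374578.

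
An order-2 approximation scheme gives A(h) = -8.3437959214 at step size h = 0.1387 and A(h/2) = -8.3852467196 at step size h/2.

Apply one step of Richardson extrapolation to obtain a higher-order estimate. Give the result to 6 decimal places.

-8.399064

With r = 2 the leading error scales as h^2, so the weight is 2^2 = 4.
2^2 × A(h/2) = -33.5409868784; minus A(h) gives -25.1971909570.
R = (-25.1971909570)/3 = -8.3990636523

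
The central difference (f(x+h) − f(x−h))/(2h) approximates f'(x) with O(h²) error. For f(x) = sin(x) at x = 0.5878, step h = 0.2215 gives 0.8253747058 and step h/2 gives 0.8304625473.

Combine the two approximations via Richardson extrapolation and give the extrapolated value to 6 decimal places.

r = 2, so 2^r = 4.
2^2 × A(h/2) = 3.3218501892; minus A(h) gives 2.4964754834.
Divide by 2^2 − 1 = 3.
Extrapolated: 2.4964754834 / 3 = 0.8321584945
Correction |R − A(h/2)| = 1.696e-03; gap |A(h/2) − A(h)| = 5.088e-03.

0.832158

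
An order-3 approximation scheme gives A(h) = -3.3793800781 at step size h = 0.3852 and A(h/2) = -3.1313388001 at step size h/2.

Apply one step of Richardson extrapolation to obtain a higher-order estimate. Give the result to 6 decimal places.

-3.095904

Error is O(h^3); halving h shrinks it by 2^3 = 8.
2^3 × A(h/2) = -25.0507104008; minus A(h) gives -21.6713303227.
Divide by 2^3 − 1 = 7.
Result: -3.0959043318
Shift from A(h/2): +0.0354344683.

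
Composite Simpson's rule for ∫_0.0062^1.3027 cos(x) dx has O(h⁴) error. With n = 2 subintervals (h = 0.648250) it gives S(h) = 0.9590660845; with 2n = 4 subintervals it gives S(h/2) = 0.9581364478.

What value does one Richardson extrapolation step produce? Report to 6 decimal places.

With r = 4 the leading error scales as h^4, so the weight is 2^4 = 16.
Numerator 16·A(h/2) − A(h) = 16·0.9581364478 − 0.9590660845 = 14.3711170803
Denominator 16 − 1 = 15.
14.3711170803 ÷ 15 = 0.9580744720

0.958074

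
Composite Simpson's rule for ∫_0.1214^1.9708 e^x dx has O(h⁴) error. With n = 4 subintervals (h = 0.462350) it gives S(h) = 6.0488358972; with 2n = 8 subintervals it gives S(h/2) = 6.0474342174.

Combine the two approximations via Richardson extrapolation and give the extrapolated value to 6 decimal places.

6.047341

Order 4 gives 2^r = 16 and 2^r − 1 = 15.
Numerator 16 × A(h/2) − A(h) = 16 × 6.0474342174 − 6.0488358972 = 90.7101115812
90.7101115812 ÷ 15 = 6.0473407721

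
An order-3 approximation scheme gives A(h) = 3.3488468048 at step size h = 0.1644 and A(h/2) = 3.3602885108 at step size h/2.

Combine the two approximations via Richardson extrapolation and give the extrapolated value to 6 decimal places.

3.361923

r = 3, so 2^r = 8.
Weighted: 26.8823080864 − 3.3488468048 = 23.5334612816
23.5334612816 ÷ 7 = 3.3619230402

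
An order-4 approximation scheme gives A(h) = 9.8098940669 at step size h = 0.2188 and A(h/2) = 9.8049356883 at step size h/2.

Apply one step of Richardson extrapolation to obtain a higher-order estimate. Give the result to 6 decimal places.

With r = 4 the leading error scales as h^4, so the weight is 2^4 = 16.
Numerator 16×A(h/2) − A(h) = 16×9.8049356883 − 9.8098940669 = 147.0690769459
R = 147.0690769459/15 = 9.8046051297
Shift from A(h/2): −0.0003305586.

9.804605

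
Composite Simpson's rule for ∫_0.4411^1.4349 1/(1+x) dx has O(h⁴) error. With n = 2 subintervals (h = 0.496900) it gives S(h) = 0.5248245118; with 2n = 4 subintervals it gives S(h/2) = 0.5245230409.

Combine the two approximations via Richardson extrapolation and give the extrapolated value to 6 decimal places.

Error is O(h^4); halving h shrinks it by 2^4 = 16.
16 × 0.5245230409 = 8.3923686544; 8.3923686544 − 0.5248245118 = 7.8675441426
(16 × 0.5245230409 − 0.5248245118)/(16 − 1) = 0.5245029428

0.524503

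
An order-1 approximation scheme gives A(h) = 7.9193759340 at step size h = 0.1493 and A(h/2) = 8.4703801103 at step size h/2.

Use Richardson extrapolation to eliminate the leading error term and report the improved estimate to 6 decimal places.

r = 1: numerator weight 2, denominator 1.
2*8.4703801103 = 16.9407602206; 16.9407602206 − 7.9193759340 = 9.0213842866
R = 9.0213842866/1 = 9.0213842866

9.021384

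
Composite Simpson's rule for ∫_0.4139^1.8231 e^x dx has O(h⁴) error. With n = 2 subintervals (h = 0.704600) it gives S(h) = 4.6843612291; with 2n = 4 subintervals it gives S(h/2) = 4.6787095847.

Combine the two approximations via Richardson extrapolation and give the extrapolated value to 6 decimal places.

4.678333

Leading term ∝ h^4; use weight 16 = 2^4.
A(h/2) − A(h) = 4.6787095847 − 4.6843612291 = -0.0056516444
Correction (A(h/2) − A(h))/(16 − 1) = (-0.0056516444)/15 = -0.0003767763
R = 4.6787095847 − 0.0003767763 = 4.6783328084
Correction |R − A(h/2)| = 3.768e-04; gap |A(h/2) − A(h)| = 5.652e-03.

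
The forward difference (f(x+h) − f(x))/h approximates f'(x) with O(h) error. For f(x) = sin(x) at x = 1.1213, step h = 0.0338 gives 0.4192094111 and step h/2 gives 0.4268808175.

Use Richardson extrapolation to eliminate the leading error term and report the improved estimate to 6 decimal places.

0.434552

Error is O(h^1); halving h shrinks it by 2^1 = 2.
A(h/2) − A(h) = 0.4268808175 − 0.4192094111 = 0.0076714064
Divide by 2^1 − 1 = 1: 0.0076714064/1 = 0.0076714064
R = 0.4268808175 + 0.0076714064 = 0.4345522239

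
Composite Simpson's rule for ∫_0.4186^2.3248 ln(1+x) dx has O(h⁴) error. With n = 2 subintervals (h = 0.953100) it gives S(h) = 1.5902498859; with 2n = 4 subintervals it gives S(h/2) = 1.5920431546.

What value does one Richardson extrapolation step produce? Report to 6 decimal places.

1.592163

Leading term ∝ h^4; use weight 16 = 2^4.
Weighted: 25.4726904736 − 1.5902498859 = 23.8824405877
Extrapolated: 23.8824405877 / 15 = 1.5921627058
Shift from A(h/2): +0.0001195512.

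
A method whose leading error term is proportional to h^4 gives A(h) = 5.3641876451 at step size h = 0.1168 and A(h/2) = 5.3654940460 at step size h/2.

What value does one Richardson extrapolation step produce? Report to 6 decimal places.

5.365581

Error is O(h^4); halving h shrinks it by 2^4 = 16.
16×5.3654940460 = 85.8479047360; 85.8479047360 − 5.3641876451 = 80.4837170909
Extrapolated: 80.4837170909 / 15 = 5.3655811394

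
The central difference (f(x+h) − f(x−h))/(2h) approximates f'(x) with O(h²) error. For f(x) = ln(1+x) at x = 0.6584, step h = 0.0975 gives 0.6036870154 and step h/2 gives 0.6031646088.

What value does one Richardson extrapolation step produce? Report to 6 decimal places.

0.602990

Method order is 2; weight 2^2 = 4.
Difference of the inputs: 0.6031646088 − 0.6036870154 = -0.0005224066
Divide by 2^2 − 1 = 3: (-0.0005224066)/3 = -0.0001741355
R = A(h/2) + (A(h/2) − A(h))/3 = 0.6031646088 − 0.0001741355 = 0.6029904733
Correction |R − A(h/2)| = 1.741e-04; gap |A(h/2) − A(h)| = 5.224e-04.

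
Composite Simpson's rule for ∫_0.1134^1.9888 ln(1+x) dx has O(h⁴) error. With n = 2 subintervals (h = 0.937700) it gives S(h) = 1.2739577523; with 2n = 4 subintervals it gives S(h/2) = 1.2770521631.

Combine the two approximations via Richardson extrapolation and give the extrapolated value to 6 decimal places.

Error is O(h^4); halving h shrinks it by 2^4 = 16.
2^4×A(h/2) = 20.4328346096; minus A(h) gives 19.1588768573.
19.1588768573 ÷ 15 = 1.2772584572

1.277258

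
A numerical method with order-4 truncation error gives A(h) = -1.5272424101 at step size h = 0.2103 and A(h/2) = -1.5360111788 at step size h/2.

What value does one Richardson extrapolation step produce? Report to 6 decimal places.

-1.536596

Error is O(h^4); halving h shrinks it by 2^4 = 16.
2^4·A(h/2) = -24.5761788608; minus A(h) gives -23.0489364507.
(-23.0489364507) ÷ 15 = -1.5365957634
Shift from A(h/2): −0.0005845846.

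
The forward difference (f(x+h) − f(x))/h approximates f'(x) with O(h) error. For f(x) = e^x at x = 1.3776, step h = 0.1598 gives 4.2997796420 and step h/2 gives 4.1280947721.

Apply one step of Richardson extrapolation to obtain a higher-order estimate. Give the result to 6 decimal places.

Leading term ∝ h^1; use weight 2 = 2^1.
2^1×A(h/2) = 8.2561895442; minus A(h) gives 3.9564099022.
R = 3.9564099022/1 = 3.9564099022
Correction |R − A(h/2)| = 1.717e-01; gap |A(h/2) − A(h)| = 1.717e-01.

3.956410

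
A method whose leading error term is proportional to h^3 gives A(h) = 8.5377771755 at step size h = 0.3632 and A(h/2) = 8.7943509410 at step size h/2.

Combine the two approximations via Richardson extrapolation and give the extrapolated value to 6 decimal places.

Leading term ∝ h^3; use weight 8 = 2^3.
Top: 8(8.7943509410) − (8.5377771755) = 61.8170303525
Denominator 8 − 1 = 7.
61.8170303525 ÷ 7 = 8.8310043361
Correction |R − A(h/2)| = 3.665e-02; gap |A(h/2) − A(h)| = 2.566e-01.

8.831004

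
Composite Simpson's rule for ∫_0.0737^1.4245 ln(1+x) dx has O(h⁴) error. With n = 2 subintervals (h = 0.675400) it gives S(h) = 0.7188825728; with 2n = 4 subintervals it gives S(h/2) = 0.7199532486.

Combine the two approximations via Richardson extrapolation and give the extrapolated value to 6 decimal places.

r = 4: numerator weight 16, denominator 15.
16×0.7199532486 − 0.7188825728 = 10.8003694048
Denominator 16 − 1 = 15.
Extrapolated: 10.8003694048 / 15 = 0.7200246270

0.720025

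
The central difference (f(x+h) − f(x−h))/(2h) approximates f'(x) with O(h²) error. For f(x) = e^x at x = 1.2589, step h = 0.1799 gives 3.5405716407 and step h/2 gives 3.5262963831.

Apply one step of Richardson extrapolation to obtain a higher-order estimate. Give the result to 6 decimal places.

r = 2: numerator weight 4, denominator 3.
4×3.5262963831 = 14.1051855324; 14.1051855324 − 3.5405716407 = 10.5646138917
Denominator 4 − 1 = 3.
Extrapolated: 10.5646138917 / 3 = 3.5215379639
Shift from A(h/2): −0.0047584192.

3.521538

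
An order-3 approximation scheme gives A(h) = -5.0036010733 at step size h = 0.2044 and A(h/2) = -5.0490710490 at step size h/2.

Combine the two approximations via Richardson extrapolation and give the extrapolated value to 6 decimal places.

-5.055567

Order 3 gives 2^r = 8 and 2^r − 1 = 7.
Numerator 8 × A(h/2) − A(h) = 8 × (-5.0490710490) − (-5.0036010733) = -35.3889673187
Denominator 8 − 1 = 7.
(-35.3889673187) ÷ 7 = -5.0555667598
Correction |R − A(h/2)| = 6.496e-03; gap |A(h/2) − A(h)| = 4.547e-02.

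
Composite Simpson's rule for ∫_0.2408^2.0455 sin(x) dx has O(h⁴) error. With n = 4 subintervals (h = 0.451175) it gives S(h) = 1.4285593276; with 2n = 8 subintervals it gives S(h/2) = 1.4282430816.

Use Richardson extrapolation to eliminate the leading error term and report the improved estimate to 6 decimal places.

1.428222

The method has order 4: 2^4 = 16.
A(h/2) − A(h) = 1.4282430816 − 1.4285593276 = -0.0003162460
Divide by 2^4 − 1 = 15: (-0.0003162460)/15 = -0.0000210831
R = A(h/2) + (A(h/2) − A(h))/15 = 1.4282430816 − 0.0000210831 = 1.4282219985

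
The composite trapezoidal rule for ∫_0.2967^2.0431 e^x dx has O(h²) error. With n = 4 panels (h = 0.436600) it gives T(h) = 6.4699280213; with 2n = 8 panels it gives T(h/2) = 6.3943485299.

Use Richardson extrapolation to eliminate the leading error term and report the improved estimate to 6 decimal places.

6.369155

Leading term ∝ h^2; use weight 4 = 2^2.
Weighted: 25.5773941196 − 6.4699280213 = 19.1074660983
Divide by 2^2 − 1 = 3.
R = 19.1074660983/3 = 6.3691553661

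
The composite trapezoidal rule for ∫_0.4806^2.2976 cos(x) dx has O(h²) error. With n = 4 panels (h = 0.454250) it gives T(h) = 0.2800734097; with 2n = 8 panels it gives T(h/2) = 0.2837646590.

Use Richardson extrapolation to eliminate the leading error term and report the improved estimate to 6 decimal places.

With r = 2 the leading error scales as h^2, so the weight is 2^2 = 4.
Difference of the inputs: 0.2837646590 − 0.2800734097 = 0.0036912493
Correction (A(h/2) − A(h))/(4 − 1) = 0.0036912493/3 = 0.0012304164
R = A(h/2) + (A(h/2) − A(h))/3 = 0.2837646590 + 0.0012304164 = 0.2849950754
Shift from A(h/2): +0.0012304164.

0.284995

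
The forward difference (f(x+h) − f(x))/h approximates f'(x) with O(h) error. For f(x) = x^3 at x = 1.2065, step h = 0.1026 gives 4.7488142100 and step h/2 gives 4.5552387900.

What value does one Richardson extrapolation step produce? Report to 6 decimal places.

4.361663

Order 1 gives 2^r = 2 and 2^r − 1 = 1.
2^1·A(h/2) = 9.1104775800; minus A(h) gives 4.3616633700.
(2·4.5552387900 − 4.7488142100)/(2 − 1) = 4.3616633700
Gap between inputs: 1.936e-01; correction applied: −0.1935754200.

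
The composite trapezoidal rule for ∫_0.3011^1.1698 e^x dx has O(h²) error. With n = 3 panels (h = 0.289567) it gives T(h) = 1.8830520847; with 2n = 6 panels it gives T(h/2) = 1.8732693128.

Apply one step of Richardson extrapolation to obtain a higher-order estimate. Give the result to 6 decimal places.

1.870008

Error is O(h^2); halving h shrinks it by 2^2 = 4.
4·1.8732693128 − 1.8830520847 = 5.6100251665
5.6100251665 ÷ 3 = 1.8700083888
Gap between inputs: 9.783e-03; correction applied: −0.0032609240.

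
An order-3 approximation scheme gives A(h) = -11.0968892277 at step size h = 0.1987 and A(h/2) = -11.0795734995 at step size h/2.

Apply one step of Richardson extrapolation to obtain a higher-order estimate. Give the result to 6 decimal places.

r = 3: numerator weight 8, denominator 7.
8 × (-11.0795734995) = -88.6365879960; (-88.6365879960) − (-11.0968892277) = -77.5396987683
Divide by 2^3 − 1 = 7.
R = (-77.5396987683)/7 = -11.0770998240

-11.077100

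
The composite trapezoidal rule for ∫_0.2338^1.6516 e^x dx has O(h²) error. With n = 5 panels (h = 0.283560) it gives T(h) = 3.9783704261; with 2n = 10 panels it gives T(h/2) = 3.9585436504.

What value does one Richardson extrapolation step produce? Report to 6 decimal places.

Leading term ∝ h^2; use weight 4 = 2^2.
A(h/2) − A(h) = 3.9585436504 − 3.9783704261 = -0.0198267757
Correction (A(h/2) − A(h))/(4 − 1) = (-0.0198267757)/3 = -0.0066089252
R = 3.9585436504 − 0.0066089252 = 3.9519347252

3.951935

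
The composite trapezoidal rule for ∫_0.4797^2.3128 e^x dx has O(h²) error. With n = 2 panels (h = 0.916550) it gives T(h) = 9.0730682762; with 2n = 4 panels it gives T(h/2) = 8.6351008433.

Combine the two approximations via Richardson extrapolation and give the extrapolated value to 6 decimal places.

Order 2 gives 2^r = 4 and 2^r − 1 = 3.
4 × 8.6351008433 = 34.5404033732; 34.5404033732 − 9.0730682762 = 25.4673350970
Divide by 2^2 − 1 = 3.
R = 25.4673350970/3 = 8.4891116990

8.489112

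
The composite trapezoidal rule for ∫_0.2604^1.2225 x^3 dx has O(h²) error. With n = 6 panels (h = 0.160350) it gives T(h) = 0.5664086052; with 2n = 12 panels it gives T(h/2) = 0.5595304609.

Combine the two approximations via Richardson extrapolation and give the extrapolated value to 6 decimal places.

0.557238

Order 2 gives 2^r = 4 and 2^r − 1 = 3.
Top: 4(0.5595304609) − (0.5664086052) = 1.6717132384
Extrapolated: 1.6717132384 / 3 = 0.5572377461
Shift from A(h/2): −0.0022927148.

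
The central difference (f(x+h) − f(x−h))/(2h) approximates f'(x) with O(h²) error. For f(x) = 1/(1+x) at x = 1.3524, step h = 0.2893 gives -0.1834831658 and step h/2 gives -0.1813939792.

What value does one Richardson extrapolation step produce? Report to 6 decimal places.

-0.180698

r = 2: numerator weight 4, denominator 3.
Numerator 4×A(h/2) − A(h) = 4×(-0.1813939792) − (-0.1834831658) = -0.5420927510
(4×(-0.1813939792) − (-0.1834831658))/(4 − 1) = -0.1806975837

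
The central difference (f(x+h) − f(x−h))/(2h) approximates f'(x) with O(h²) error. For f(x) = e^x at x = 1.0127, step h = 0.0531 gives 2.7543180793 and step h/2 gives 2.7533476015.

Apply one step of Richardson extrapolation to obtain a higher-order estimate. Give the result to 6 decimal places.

2.753024

r = 2: numerator weight 4, denominator 3.
Weighted: 11.0133904060 − 2.7543180793 = 8.2590723267
8.2590723267 ÷ 3 = 2.7530241089
Gap between inputs: 9.705e-04; correction applied: −0.0003234926.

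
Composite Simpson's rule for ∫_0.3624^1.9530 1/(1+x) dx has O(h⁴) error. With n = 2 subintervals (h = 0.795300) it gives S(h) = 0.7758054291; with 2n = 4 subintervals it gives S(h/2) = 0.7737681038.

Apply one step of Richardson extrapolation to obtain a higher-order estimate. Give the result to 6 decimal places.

0.773632

r = 4: numerator weight 16, denominator 15.
2^4 × A(h/2) = 12.3802896608; minus A(h) gives 11.6044842317.
Divide by 2^4 − 1 = 15.
Result: 0.7736322821
Shift from A(h/2): −0.0001358217.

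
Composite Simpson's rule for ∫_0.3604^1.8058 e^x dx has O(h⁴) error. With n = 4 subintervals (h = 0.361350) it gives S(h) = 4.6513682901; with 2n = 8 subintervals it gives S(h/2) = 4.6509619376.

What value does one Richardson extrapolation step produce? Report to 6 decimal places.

4.650935

r = 4, so 2^r = 16.
Difference of the inputs: 4.6509619376 − 4.6513682901 = -0.0004063525
Correction (A(h/2) − A(h))/(16 − 1) = (-0.0004063525)/15 = -0.0000270902
R = 4.6509619376 − 0.0000270902 = 4.6509348474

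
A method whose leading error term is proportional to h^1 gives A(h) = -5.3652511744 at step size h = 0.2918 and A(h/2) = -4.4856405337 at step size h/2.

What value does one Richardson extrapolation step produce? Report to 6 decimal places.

-3.606030

With r = 1 the leading error scales as h^1, so the weight is 2^1 = 2.
2 × (-4.4856405337) − (-5.3652511744) = -3.6060298930
Denominator 2 − 1 = 1.
(2 × (-4.4856405337) − (-5.3652511744))/(2 − 1) = -3.6060298930
Gap between inputs: 8.796e-01; correction applied: +0.8796106407.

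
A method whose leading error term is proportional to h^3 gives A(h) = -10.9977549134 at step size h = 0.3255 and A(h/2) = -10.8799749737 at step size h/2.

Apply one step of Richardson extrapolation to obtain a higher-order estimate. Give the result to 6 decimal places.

-10.863149

Error is O(h^3); halving h shrinks it by 2^3 = 8.
A(h/2) − A(h) = -10.8799749737 − (-10.9977549134) = 0.1177799397
Correction (A(h/2) − A(h))/(8 − 1) = 0.1177799397/7 = 0.0168257057
R = -10.8799749737 + 0.0168257057 = -10.8631492680
Gap between inputs: 1.178e-01; correction applied: +0.0168257057.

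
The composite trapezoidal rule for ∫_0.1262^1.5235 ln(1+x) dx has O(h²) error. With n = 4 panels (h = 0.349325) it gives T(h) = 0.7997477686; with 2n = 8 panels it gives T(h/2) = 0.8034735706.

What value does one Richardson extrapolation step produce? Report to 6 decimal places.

0.804716

Leading term ∝ h^2; use weight 4 = 2^2.
Top: 4(0.8034735706) − (0.7997477686) = 2.4141465138
R = 2.4141465138/3 = 0.8047155046
Gap between inputs: 3.726e-03; correction applied: +0.0012419340.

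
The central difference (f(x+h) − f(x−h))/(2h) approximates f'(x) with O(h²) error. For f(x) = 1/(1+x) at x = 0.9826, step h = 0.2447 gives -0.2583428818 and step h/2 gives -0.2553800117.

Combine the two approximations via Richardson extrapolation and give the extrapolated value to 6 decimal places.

-0.254392

Method order is 2; weight 2^2 = 4.
Weighted: (-1.0215200468) − (-0.2583428818) = -0.7631771650
(4×(-0.2553800117) − (-0.2583428818))/(4 − 1) = -0.2543923883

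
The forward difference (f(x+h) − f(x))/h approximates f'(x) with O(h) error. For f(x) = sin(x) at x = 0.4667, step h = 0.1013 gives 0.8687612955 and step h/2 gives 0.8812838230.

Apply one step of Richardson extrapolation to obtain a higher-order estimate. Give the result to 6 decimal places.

The method has order 1: 2^1 = 2.
2^1 × A(h/2) = 1.7625676460; minus A(h) gives 0.8938063505.
R = 0.8938063505/1 = 0.8938063505

0.893806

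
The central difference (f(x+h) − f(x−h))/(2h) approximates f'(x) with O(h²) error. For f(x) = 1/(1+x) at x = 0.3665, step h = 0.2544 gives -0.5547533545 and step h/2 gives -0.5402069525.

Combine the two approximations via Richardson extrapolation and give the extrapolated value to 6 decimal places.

Method order is 2; weight 2^2 = 4.
2^2×A(h/2) = -2.1608278100; minus A(h) gives -1.6060744555.
Extrapolated: (-1.6060744555) / 3 = -0.5353581518

-0.535358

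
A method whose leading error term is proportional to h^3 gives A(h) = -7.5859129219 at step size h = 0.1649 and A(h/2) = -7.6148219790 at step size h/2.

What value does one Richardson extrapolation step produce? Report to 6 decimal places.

Leading term ∝ h^3; use weight 8 = 2^3.
2^3×A(h/2) = -60.9185758320; minus A(h) gives -53.3326629101.
(-53.3326629101) ÷ 7 = -7.6189518443
Correction |R − A(h/2)| = 4.130e-03; gap |A(h/2) − A(h)| = 2.891e-02.

-7.618952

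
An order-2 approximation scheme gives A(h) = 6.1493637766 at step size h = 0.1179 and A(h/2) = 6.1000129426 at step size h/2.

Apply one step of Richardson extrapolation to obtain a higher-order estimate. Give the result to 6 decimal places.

Error is O(h^2); halving h shrinks it by 2^2 = 4.
4 × 6.1000129426 = 24.4000517704; subtract 6.1493637766 → 18.2506879938
Divide by 2^2 − 1 = 3.
So the Richardson estimate is 6.0835626646.

6.083563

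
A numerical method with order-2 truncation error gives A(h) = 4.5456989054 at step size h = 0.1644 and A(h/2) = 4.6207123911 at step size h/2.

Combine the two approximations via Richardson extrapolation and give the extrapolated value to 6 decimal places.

The method has order 2: 2^2 = 4.
4*4.6207123911 − 4.5456989054 = 13.9371506590
13.9371506590 ÷ 3 = 4.6457168863

4.645717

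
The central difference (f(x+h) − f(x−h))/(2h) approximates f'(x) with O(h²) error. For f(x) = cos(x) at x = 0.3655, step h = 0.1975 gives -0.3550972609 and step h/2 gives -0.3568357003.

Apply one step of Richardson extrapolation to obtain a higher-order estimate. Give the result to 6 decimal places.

-0.357415

r = 2: numerator weight 4, denominator 3.
4*(-0.3568357003) = -1.4273428012; subtract (-0.3550972609) → -1.0722455403
Denominator 4 − 1 = 3.
R = (-1.0722455403)/3 = -0.3574151801
Gap between inputs: 1.738e-03; correction applied: −0.0005794798.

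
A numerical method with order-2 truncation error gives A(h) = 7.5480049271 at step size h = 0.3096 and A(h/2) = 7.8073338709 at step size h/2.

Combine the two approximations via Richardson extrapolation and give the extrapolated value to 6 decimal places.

7.893777

r = 2: numerator weight 4, denominator 3.
Weighted: 31.2293354836 − 7.5480049271 = 23.6813305565
Extrapolated: 23.6813305565 / 3 = 7.8937768522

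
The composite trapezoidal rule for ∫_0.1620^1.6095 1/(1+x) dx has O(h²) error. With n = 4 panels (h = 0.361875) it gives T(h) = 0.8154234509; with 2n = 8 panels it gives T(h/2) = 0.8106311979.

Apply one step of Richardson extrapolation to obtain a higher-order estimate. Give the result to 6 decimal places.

0.809034

r = 2: numerator weight 4, denominator 3.
A(h/2) − A(h) = 0.8106311979 − 0.8154234509 = -0.0047922530
Divide by 2^2 − 1 = 3: (-0.0047922530)/3 = -0.0015974177
R = A(h/2) + (A(h/2) − A(h))/3 = 0.8106311979 − 0.0015974177 = 0.8090337802
Gap between inputs: 4.792e-03; correction applied: −0.0015974177.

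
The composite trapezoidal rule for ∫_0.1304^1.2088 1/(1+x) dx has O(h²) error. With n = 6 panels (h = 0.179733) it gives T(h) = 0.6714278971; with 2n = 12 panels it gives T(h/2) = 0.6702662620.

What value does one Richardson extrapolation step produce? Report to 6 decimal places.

r = 2: numerator weight 4, denominator 3.
4·0.6702662620 = 2.6810650480; subtract 0.6714278971 → 2.0096371509
Extrapolated: 2.0096371509 / 3 = 0.6698790503

0.669879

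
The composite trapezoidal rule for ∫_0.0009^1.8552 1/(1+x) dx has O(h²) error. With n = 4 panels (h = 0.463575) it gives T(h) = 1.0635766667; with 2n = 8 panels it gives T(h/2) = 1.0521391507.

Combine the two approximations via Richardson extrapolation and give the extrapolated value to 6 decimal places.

r = 2: numerator weight 4, denominator 3.
Top: 4(1.0521391507) − (1.0635766667) = 3.1449799361
Denominator 4 − 1 = 3.
Extrapolated: 3.1449799361 / 3 = 1.0483266454

1.048327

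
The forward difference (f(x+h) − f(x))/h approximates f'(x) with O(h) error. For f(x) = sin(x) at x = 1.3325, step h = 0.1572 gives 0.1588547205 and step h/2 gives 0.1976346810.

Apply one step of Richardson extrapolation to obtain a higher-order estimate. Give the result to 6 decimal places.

0.236415

r = 1: numerator weight 2, denominator 1.
Weighted: 0.3952693620 − 0.1588547205 = 0.2364146415
R = 0.2364146415/1 = 0.2364146415
Gap between inputs: 3.878e-02; correction applied: +0.0387799605.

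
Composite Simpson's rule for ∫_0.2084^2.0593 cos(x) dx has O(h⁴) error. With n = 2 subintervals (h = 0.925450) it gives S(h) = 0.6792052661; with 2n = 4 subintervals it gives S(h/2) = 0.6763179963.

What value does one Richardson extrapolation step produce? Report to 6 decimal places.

r = 4, so 2^r = 16.
Difference of the inputs: 0.6763179963 − 0.6792052661 = -0.0028872698
Correction (A(h/2) − A(h))/(16 − 1) = (-0.0028872698)/15 = -0.0001924847
R = A(h/2) + (A(h/2) − A(h))/15 = 0.6763179963 − 0.0001924847 = 0.6761255116

0.676126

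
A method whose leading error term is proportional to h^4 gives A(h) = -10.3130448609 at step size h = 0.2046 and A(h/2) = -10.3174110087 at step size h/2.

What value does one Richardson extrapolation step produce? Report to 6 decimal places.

-10.317702

r = 4, so 2^r = 16.
A(h/2) − A(h) = -10.3174110087 − (-10.3130448609) = -0.0043661478
Correction (A(h/2) − A(h))/(16 − 1) = (-0.0043661478)/15 = -0.0002910765
R = A(h/2) + (A(h/2) − A(h))/15 = -10.3174110087 − 0.0002910765 = -10.3177020852
Shift from A(h/2): −0.0002910765.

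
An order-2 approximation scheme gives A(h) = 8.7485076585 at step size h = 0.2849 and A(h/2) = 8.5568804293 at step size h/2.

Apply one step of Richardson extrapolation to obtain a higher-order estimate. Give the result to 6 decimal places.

8.493005

r = 2, so 2^r = 4.
Weighted: 34.2275217172 − 8.7485076585 = 25.4790140587
R = 25.4790140587/3 = 8.4930046862
Correction |R − A(h/2)| = 6.388e-02; gap |A(h/2) − A(h)| = 1.916e-01.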